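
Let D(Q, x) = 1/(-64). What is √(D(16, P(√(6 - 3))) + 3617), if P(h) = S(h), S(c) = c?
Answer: √231487/8 ≈ 60.141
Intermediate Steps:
P(h) = h
D(Q, x) = -1/64
√(D(16, P(√(6 - 3))) + 3617) = √(-1/64 + 3617) = √(231487/64) = √231487/8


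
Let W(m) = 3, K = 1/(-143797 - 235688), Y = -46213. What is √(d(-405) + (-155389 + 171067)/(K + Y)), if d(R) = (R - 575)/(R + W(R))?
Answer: √6518838011921176953818415/1762482600753 ≈ 1.4486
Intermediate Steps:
K = -1/379485 (K = 1/(-379485) = -1/379485 ≈ -2.6352e-6)
d(R) = (-575 + R)/(3 + R) (d(R) = (R - 575)/(R + 3) = (-575 + R)/(3 + R))
√(d(-405) + (-155389 + 171067)/(K + Y)) = √((-575 - 405)/(3 - 405) + (-155389 + 171067)/(-1/379485 - 46213)) = √(-980/(-402) + 15678/(-17537140306/379485)) = √(-1/402*(-980) + 15678*(-379485/17537140306)) = √(490/201 - 2974782915/8768570153) = √(3698668009055/1762482600753) = √6518838011921176953818415/1762482600753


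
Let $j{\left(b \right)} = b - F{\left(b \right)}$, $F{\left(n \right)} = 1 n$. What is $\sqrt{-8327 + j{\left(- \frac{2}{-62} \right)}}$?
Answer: $i \sqrt{8327} \approx 91.252 i$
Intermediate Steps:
$F{\left(n \right)} = n$
$j{\left(b \right)} = 0$ ($j{\left(b \right)} = b - b = 0$)
$\sqrt{-8327 + j{\left(- \frac{2}{-62} \right)}} = \sqrt{-8327 + 0} = \sqrt{-8327} = i \sqrt{8327}$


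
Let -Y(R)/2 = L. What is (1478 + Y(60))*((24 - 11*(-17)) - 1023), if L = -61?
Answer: -1299200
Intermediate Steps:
Y(R) = 122 (Y(R) = -2*(-61) = 122)
(1478 + Y(60))*((24 - 11*(-17)) - 1023) = (1478 + 122)*((24 - 11*(-17)) - 1023) = 1600*((24 + 187) - 1023) = 1600*(211 - 1023) = 1600*(-812) = -1299200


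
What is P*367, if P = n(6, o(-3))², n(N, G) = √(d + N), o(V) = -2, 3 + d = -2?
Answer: 367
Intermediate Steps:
d = -5 (d = -3 - 2 = -5)
n(N, G) = √(-5 + N)
P = 1 (P = (√(-5 + 6))² = (√1)² = 1² = 1)
P*367 = 1*367 = 367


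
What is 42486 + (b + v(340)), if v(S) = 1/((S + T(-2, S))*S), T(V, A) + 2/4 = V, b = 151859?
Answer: 22301088751/114750 ≈ 1.9435e+5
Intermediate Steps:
T(V, A) = -½ + V
v(S) = 1/(S*(-5/2 + S)) (v(S) = 1/((S + (-½ - 2))*S) = 1/((S - 5/2)*S) = 1/((-5/2 + S)*S) = 1/(S*(-5/2 + S)))
42486 + (b + v(340)) = 42486 + (151859 + 2/(340*(-5 + 2*340))) = 42486 + (151859 + 2*(1/340)/(-5 + 680)) = 42486 + (151859 + 2*(1/340)/675) = 42486 + (151859 + 2*(1/340)*(1/675)) = 42486 + (151859 + 1/114750) = 42486 + 17425820251/114750 = 22301088751/114750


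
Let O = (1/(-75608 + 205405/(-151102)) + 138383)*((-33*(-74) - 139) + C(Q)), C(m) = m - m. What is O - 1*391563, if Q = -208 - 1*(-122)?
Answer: 3636541352474550700/11424725421 ≈ 3.1830e+8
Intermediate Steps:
Q = -86 (Q = -208 + 122 = -86)
C(m) = 0
O = 3641014852234573723/11424725421 (O = (1/(-75608 + 205405/(-151102)) + 138383)*((-33*(-74) - 139) + 0) = (1/(-75608 + 205405*(-1/151102)) + 138383)*((2442 - 139) + 0) = (1/(-75608 - 205405/151102) + 138383)*(2303 + 0) = (1/(-11424725421/151102) + 138383)*2303 = (-151102/11424725421 + 138383)*2303 = (1580987777783141/11424725421)*2303 = 3641014852234573723/11424725421 ≈ 3.1870e+8)
O - 1*391563 = 3641014852234573723/11424725421 - 1*391563 = 3641014852234573723/11424725421 - 391563 = 3636541352474550700/11424725421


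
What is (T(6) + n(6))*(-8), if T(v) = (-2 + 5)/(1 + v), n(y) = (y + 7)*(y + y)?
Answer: -8760/7 ≈ -1251.4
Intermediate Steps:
n(y) = 2*y*(7 + y) (n(y) = (7 + y)*(2*y) = 2*y*(7 + y))
T(v) = 3/(1 + v)
(T(6) + n(6))*(-8) = (3/(1 + 6) + 2*6*(7 + 6))*(-8) = (3/7 + 2*6*13)*(-8) = (3*(⅐) + 156)*(-8) = (3/7 + 156)*(-8) = (1095/7)*(-8) = -8760/7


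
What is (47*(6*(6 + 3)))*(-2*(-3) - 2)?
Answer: 10152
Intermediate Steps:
(47*(6*(6 + 3)))*(-2*(-3) - 2) = (47*(6*9))*(6 - 2) = (47*54)*4 = 2538*4 = 10152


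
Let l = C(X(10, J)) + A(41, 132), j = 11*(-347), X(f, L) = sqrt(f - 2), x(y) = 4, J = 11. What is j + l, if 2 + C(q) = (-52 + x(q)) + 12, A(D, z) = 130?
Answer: -3725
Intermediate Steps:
X(f, L) = sqrt(-2 + f)
C(q) = -38 (C(q) = -2 + ((-52 + 4) + 12) = -2 + (-48 + 12) = -2 - 36 = -38)
j = -3817
l = 92 (l = -38 + 130 = 92)
j + l = -3817 + 92 = -3725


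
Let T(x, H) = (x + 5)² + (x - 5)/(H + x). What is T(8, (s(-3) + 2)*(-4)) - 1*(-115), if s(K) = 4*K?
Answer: 4545/16 ≈ 284.06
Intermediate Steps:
T(x, H) = (5 + x)² + (-5 + x)/(H + x)
T(8, (s(-3) + 2)*(-4)) - 1*(-115) = (-5 + 8 + ((4*(-3) + 2)*(-4))*(5 + 8)² + 8*(5 + 8)²)/((4*(-3) + 2)*(-4) + 8) - 1*(-115) = (-5 + 8 + ((-12 + 2)*(-4))*13² + 8*13²)/((-12 + 2)*(-4) + 8) + 115 = (-5 + 8 - 10*(-4)*169 + 8*169)/(-10*(-4) + 8) + 115 = (-5 + 8 + 40*169 + 1352)/(40 + 8) + 115 = (-5 + 8 + 6760 + 1352)/48 + 115 = (1/48)*8115 + 115 = 2705/16 + 115 = 4545/16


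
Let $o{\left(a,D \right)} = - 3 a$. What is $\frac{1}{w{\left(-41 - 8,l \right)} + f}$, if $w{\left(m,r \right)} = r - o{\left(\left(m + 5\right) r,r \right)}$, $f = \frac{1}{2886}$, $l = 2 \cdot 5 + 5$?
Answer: $- \frac{2886}{5670989} \approx -0.00050891$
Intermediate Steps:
$l = 15$ ($l = 10 + 5 = 15$)
$f = \frac{1}{2886} \approx 0.0003465$
$w{\left(m,r \right)} = r + 3 r \left(5 + m\right)$ ($w{\left(m,r \right)} = r - - 3 \left(m + 5\right) r = r - - 3 \left(5 + m\right) r = r - - 3 r \left(5 + m\right) = r + 3 r \left(5 + m\right)$)
$\frac{1}{w{\left(-41 - 8,l \right)} + f} = \frac{1}{15 \left(16 + 3 \left(-41 - 8\right)\right) + \frac{1}{2886}} = \frac{1}{15 \left(16 + 3 \left(-49\right)\right) + \frac{1}{2886}} = \frac{1}{15 \left(16 - 147\right) + \frac{1}{2886}} = \frac{1}{15 \left(-131\right) + \frac{1}{2886}} = \frac{1}{-1965 + \frac{1}{2886}} = \frac{1}{- \frac{5670989}{2886}} = - \frac{2886}{5670989}$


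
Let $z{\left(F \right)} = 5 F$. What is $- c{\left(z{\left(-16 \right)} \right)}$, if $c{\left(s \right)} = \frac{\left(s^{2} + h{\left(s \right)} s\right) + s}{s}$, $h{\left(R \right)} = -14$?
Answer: $93$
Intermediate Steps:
$c{\left(s \right)} = \frac{s^{2} - 13 s}{s}$ ($c{\left(s \right)} = \frac{\left(s^{2} - 14 s\right) + s}{s} = \frac{s^{2} - 13 s}{s}$)
$- c{\left(z{\left(-16 \right)} \right)} = - (-13 + 5 \left(-16\right)) = - (-13 - 80) = \left(-1\right) \left(-93\right) = 93$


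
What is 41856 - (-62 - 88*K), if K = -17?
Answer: 40422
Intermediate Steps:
41856 - (-62 - 88*K) = 41856 - (-62 - 88*(-17)) = 41856 - (-62 + 1496) = 41856 - 1*1434 = 41856 - 1434 = 40422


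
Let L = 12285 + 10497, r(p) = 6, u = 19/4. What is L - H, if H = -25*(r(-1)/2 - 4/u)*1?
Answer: 433883/19 ≈ 22836.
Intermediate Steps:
u = 19/4 (u = 19*(¼) = 19/4 ≈ 4.7500)
H = -1025/19 (H = -25*(6/2 - 4/19/4)*1 = -25*(6*(½) - 4*4/19)*1 = -25*(3 - 16/19)*1 = -25*41/19*1 = -1025/19*1 = -1025/19 ≈ -53.947)
L = 22782
L - H = 22782 - 1*(-1025/19) = 22782 + 1025/19 = 433883/19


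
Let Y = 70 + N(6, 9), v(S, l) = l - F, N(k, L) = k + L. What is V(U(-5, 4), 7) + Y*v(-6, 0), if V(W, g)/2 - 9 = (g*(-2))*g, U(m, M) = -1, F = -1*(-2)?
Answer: -348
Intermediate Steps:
F = 2
N(k, L) = L + k
v(S, l) = -2 + l (v(S, l) = l - 1*2 = l - 2 = -2 + l)
V(W, g) = 18 - 4*g² (V(W, g) = 18 + 2*((g*(-2))*g) = 18 + 2*((-2*g)*g) = 18 + 2*(-2*g²) = 18 - 4*g²)
Y = 85 (Y = 70 + (9 + 6) = 70 + 15 = 85)
V(U(-5, 4), 7) + Y*v(-6, 0) = (18 - 4*7²) + 85*(-2 + 0) = (18 - 4*49) + 85*(-2) = (18 - 196) - 170 = -178 - 170 = -348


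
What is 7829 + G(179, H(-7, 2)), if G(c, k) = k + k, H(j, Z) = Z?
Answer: 7833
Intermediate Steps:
G(c, k) = 2*k
7829 + G(179, H(-7, 2)) = 7829 + 2*2 = 7829 + 4 = 7833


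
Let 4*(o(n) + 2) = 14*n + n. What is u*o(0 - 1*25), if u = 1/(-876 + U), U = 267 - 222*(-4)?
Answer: -383/1116 ≈ -0.34319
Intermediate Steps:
U = 1155 (U = 267 + 888 = 1155)
o(n) = -2 + 15*n/4 (o(n) = -2 + (14*n + n)/4 = -2 + (15*n)/4 = -2 + 15*n/4)
u = 1/279 (u = 1/(-876 + 1155) = 1/279 ≈ 0.0035842)
u*o(0 - 1*25) = (-2 + 15*(0 - 1*25)/4)/279 = (-2 + 15*(0 - 25)/4)/279 = (-2 + (15/4)*(-25))/279 = (-2 - 375/4)/279 = (1/279)*(-383/4) = -383/1116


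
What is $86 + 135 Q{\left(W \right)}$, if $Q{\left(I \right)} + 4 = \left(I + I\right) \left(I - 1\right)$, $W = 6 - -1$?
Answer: $10886$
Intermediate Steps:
$W = 7$ ($W = 6 + 1 = 7$)
$Q{\left(I \right)} = -4 + 2 I \left(-1 + I\right)$ ($Q{\left(I \right)} = -4 + \left(I + I\right) \left(I - 1\right) = -4 + 2 I \left(-1 + I\right)$)
$86 + 135 Q{\left(W \right)} = 86 + 135 \left(-4 - 14 + 2 \cdot 7^{2}\right) = 86 + 135 \left(-4 - 14 + 2 \cdot 49\right) = 86 + 135 \left(-4 - 14 + 98\right) = 86 + 135 \cdot 80 = 86 + 10800 = 10886$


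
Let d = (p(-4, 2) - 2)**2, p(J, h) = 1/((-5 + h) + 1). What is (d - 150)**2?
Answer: 330625/16 ≈ 20664.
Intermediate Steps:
p(J, h) = 1/(-4 + h)
d = 25/4 (d = (1/(-4 + 2) - 2)**2 = (1/(-2) - 2)**2 = (-1/2 - 2)**2 = (-5/2)**2 = 25/4 ≈ 6.2500)
(d - 150)**2 = (25/4 - 150)**2 = (-575/4)**2 = 330625/16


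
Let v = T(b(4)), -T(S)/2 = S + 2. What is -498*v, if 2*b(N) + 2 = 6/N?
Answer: 1743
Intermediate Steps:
b(N) = -1 + 3/N (b(N) = -1 + (6/N)/2 = -1 + 3/N)
T(S) = -4 - 2*S (T(S) = -2*(S + 2) = -2*(2 + S) = -4 - 2*S)
v = -7/2 (v = -4 - 2*(3 - 1*4)/4 = -4 - (3 - 4)/2 = -4 - (-1)/2 = -4 - 2*(-1/4) = -4 + 1/2 = -7/2 ≈ -3.5000)
-498*v = -498*(-7/2) = 1743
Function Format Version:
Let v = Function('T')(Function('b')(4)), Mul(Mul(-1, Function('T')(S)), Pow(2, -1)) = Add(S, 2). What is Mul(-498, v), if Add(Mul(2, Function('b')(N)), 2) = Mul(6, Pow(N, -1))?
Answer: 1743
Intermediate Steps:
Function('b')(N) = Add(-1, Mul(3, Pow(N, -1))) (Function('b')(N) = Add(-1, Mul(Rational(1, 2), Mul(6, Pow(N, -1)))) = Add(-1, Mul(3, Pow(N, -1))))
Function('T')(S) = Add(-4, Mul(-2, S)) (Function('T')(S) = Mul(-2, Add(S, 2)) = Mul(-2, Add(2, S)) = Add(-4, Mul(-2, S)))
v = Rational(-7, 2) (v = Add(-4, Mul(-2, Mul(Pow(4, -1), Add(3, Mul(-1, 4))))) = Add(-4, Mul(-2, Mul(Rational(1, 4), Add(3, -4)))) = Add(-4, Mul(-2, Mul(Rational(1, 4), -1))) = Add(-4, Mul(-2, Rational(-1, 4))) = Add(-4, Rational(1, 2)) = Rational(-7, 2) ≈ -3.5000)
Mul(-498, v) = Mul(-498, Rational(-7, 2)) = 1743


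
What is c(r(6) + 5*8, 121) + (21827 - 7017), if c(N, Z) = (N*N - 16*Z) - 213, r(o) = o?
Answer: 14777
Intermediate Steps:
c(N, Z) = -213 + N² - 16*Z (c(N, Z) = (N² - 16*Z) - 213 = -213 + N² - 16*Z)
c(r(6) + 5*8, 121) + (21827 - 7017) = (-213 + (6 + 5*8)² - 16*121) + (21827 - 7017) = (-213 + (6 + 40)² - 1936) + 14810 = (-213 + 46² - 1936) + 14810 = (-213 + 2116 - 1936) + 14810 = -33 + 14810 = 14777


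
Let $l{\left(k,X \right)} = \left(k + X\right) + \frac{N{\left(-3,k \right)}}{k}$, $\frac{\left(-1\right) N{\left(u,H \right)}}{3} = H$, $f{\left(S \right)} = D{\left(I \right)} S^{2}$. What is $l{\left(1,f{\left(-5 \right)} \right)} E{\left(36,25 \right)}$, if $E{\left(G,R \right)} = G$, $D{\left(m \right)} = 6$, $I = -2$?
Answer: $5328$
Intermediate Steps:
$f{\left(S \right)} = 6 S^{2}$
$N{\left(u,H \right)} = - 3 H$
$l{\left(k,X \right)} = -3 + X + k$ ($l{\left(k,X \right)} = \left(k + X\right) + \frac{\left(-3\right) k}{k} = \left(X + k\right) - 3 = -3 + X + k$)
$l{\left(1,f{\left(-5 \right)} \right)} E{\left(36,25 \right)} = \left(-3 + 6 \left(-5\right)^{2} + 1\right) 36 = \left(-3 + 6 \cdot 25 + 1\right) 36 = \left(-3 + 150 + 1\right) 36 = 148 \cdot 36 = 5328$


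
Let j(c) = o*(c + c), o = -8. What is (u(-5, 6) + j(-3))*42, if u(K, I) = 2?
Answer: 2100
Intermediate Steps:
j(c) = -16*c (j(c) = -8*(c + c) = -16*c)
(u(-5, 6) + j(-3))*42 = (2 - 16*(-3))*42 = (2 + 48)*42 = 50*42 = 2100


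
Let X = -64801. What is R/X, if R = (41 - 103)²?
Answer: -3844/64801 ≈ -0.059320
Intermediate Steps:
R = 3844 (R = (-62)² = 3844)
R/X = 3844/(-64801) = 3844*(-1/64801) = -3844/64801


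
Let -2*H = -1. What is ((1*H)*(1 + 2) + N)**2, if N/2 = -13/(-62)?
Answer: 14161/3844 ≈ 3.6839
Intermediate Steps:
H = 1/2 (H = -1/2*(-1) = 1/2 ≈ 0.50000)
N = 13/31 (N = 2*(-13/(-62)) = 2*(-13*(-1/62)) = 2*(13/62) = 13/31 ≈ 0.41935)
((1*H)*(1 + 2) + N)**2 = ((1*(1/2))*(1 + 2) + 13/31)**2 = ((1/2)*3 + 13/31)**2 = (3/2 + 13/31)**2 = (119/62)**2 = 14161/3844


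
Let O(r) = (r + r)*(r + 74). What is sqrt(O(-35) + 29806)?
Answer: 2*sqrt(6769) ≈ 164.55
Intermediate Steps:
O(r) = 2*r*(74 + r) (O(r) = (2*r)*(74 + r) = 2*r*(74 + r))
sqrt(O(-35) + 29806) = sqrt(2*(-35)*(74 - 35) + 29806) = sqrt(2*(-35)*39 + 29806) = sqrt(-2730 + 29806) = sqrt(27076) = 2*sqrt(6769)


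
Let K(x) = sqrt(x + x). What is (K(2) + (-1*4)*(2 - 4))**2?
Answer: 100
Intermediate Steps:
K(x) = sqrt(2)*sqrt(x) (K(x) = sqrt(2*x) = sqrt(2)*sqrt(x))
(K(2) + (-1*4)*(2 - 4))**2 = (sqrt(2)*sqrt(2) + (-1*4)*(2 - 4))**2 = (2 - 4*(-2))**2 = (2 + 8)**2 = 10**2 = 100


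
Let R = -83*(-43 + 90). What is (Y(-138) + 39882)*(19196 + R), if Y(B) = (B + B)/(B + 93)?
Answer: 1830266998/3 ≈ 6.1009e+8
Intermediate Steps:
Y(B) = 2*B/(93 + B) (Y(B) = (2*B)/(93 + B) = 2*B/(93 + B))
R = -3901 (R = -83*47 = -3901)
(Y(-138) + 39882)*(19196 + R) = (2*(-138)/(93 - 138) + 39882)*(19196 - 3901) = (2*(-138)/(-45) + 39882)*15295 = (2*(-138)*(-1/45) + 39882)*15295 = (92/15 + 39882)*15295 = (598322/15)*15295 = 1830266998/3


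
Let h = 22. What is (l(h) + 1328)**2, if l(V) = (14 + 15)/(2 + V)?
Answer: 1017673801/576 ≈ 1.7668e+6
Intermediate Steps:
l(V) = 29/(2 + V)
(l(h) + 1328)**2 = (29/(2 + 22) + 1328)**2 = (29/24 + 1328)**2 = (31901/24)**2 = 1017673801/576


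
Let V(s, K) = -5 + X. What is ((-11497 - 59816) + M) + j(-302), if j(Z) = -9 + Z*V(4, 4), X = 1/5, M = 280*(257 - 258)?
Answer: -350762/5 ≈ -70152.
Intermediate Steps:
M = -280 (M = 280*(-1) = -280)
X = ⅕ (X = 1*(⅕) = ⅕ ≈ 0.20000)
V(s, K) = -24/5 (V(s, K) = -5 + ⅕ = -24/5)
j(Z) = -9 - 24*Z/5 (j(Z) = -9 + Z*(-24/5) = -9 - 24*Z/5)
((-11497 - 59816) + M) + j(-302) = ((-11497 - 59816) - 280) + (-9 - 24/5*(-302)) = (-71313 - 280) + (-9 + 7248/5) = -71593 + 7203/5 = -350762/5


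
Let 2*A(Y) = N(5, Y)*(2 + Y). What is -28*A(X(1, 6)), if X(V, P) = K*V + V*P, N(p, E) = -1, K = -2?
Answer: 84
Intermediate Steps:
X(V, P) = -2*V + P*V (X(V, P) = -2*V + V*P = -2*V + P*V)
A(Y) = -1 - Y/2 (A(Y) = (-(2 + Y))/2 = (-2 - Y)/2 = -1 - Y/2)
-28*A(X(1, 6)) = -28*(-1 - (-2 + 6)/2) = -28*(-1 - 4/2) = -28*(-1 - 1/2*4) = -28*(-1 - 2) = -28*(-3) = 84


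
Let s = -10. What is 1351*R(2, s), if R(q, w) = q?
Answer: 2702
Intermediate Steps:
1351*R(2, s) = 1351*2 = 2702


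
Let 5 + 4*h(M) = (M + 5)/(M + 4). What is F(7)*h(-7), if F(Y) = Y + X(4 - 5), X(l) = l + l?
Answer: -65/12 ≈ -5.4167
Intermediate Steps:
X(l) = 2*l
h(M) = -5/4 + (5 + M)/(4*(4 + M)) (h(M) = -5/4 + ((M + 5)/(M + 4))/4 = -5/4 + ((5 + M)/(4 + M))/4 = -5/4 + (5 + M)/(4*(4 + M)))
F(Y) = -2 + Y (F(Y) = Y + 2*(4 - 5) = Y + 2*(-1) = Y - 2 = -2 + Y)
F(7)*h(-7) = (-2 + 7)*((-15/4 - 1*(-7))/(4 - 7)) = 5*((-15/4 + 7)/(-3)) = 5*(-⅓*13/4) = 5*(-13/12) = -65/12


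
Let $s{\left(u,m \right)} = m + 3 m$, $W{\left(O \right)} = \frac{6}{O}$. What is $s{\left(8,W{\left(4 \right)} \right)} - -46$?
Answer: $52$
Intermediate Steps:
$s{\left(u,m \right)} = 4 m$
$s{\left(8,W{\left(4 \right)} \right)} - -46 = 4 \cdot \frac{6}{4} - -46 = 4 \cdot 6 \cdot \frac{1}{4} + 46 = 4 \cdot \frac{3}{2} + 46 = 6 + 46 = 52$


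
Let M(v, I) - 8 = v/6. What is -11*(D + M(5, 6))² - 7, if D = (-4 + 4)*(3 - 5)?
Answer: -31151/36 ≈ -865.31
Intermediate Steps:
D = 0 (D = 0*(-2) = 0)
M(v, I) = 8 + v/6
-11*(D + M(5, 6))² - 7 = -11*(0 + (8 + (⅙)*5))² - 7 = -11*(0 + (8 + ⅚))² - 7 = -11*(0 + 53/6)² - 7 = -11*(53/6)² - 7 = -11*2809/36 - 7 = -30899/36 - 7 = -31151/36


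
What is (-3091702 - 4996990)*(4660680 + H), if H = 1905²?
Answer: -67052870515860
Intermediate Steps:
H = 3629025
(-3091702 - 4996990)*(4660680 + H) = (-3091702 - 4996990)*(4660680 + 3629025) = -8088692*8289705 = -67052870515860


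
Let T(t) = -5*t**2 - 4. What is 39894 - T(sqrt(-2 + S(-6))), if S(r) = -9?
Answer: 39843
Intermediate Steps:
T(t) = -4 - 5*t**2
39894 - T(sqrt(-2 + S(-6))) = 39894 - (-4 - 5*(sqrt(-2 - 9))**2) = 39894 - (-4 - 5*(sqrt(-11))**2) = 39894 - (-4 - 5*(I*sqrt(11))**2) = 39894 - (-4 - 5*(-11)) = 39894 - (-4 + 55) = 39894 - 1*51 = 39894 - 51 = 39843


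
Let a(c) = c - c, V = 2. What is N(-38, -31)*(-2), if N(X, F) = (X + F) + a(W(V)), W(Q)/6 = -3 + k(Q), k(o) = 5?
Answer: 138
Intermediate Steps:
W(Q) = 12 (W(Q) = 6*(-3 + 5) = 6*2 = 12)
a(c) = 0
N(X, F) = F + X (N(X, F) = (X + F) + 0 = (F + X) + 0 = F + X)
N(-38, -31)*(-2) = (-31 - 38)*(-2) = -69*(-2) = 138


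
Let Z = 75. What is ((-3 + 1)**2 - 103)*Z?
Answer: -7425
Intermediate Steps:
((-3 + 1)**2 - 103)*Z = ((-3 + 1)**2 - 103)*75 = ((-2)**2 - 103)*75 = (4 - 103)*75 = -99*75 = -7425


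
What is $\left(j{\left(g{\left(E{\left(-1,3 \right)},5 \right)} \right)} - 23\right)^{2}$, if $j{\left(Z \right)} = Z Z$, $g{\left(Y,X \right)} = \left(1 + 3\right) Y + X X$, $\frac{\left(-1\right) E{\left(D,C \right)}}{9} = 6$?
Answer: $1329185764$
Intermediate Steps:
$E{\left(D,C \right)} = -54$ ($E{\left(D,C \right)} = \left(-9\right) 6 = -54$)
$g{\left(Y,X \right)} = X^{2} + 4 Y$ ($g{\left(Y,X \right)} = 4 Y + X^{2} = X^{2} + 4 Y$)
$j{\left(Z \right)} = Z^{2}$
$\left(j{\left(g{\left(E{\left(-1,3 \right)},5 \right)} \right)} - 23\right)^{2} = \left(\left(5^{2} + 4 \left(-54\right)\right)^{2} - 23\right)^{2} = \left(\left(25 - 216\right)^{2} - 23\right)^{2} = \left(\left(-191\right)^{2} - 23\right)^{2} = \left(36481 - 23\right)^{2} = 36458^{2} = 1329185764$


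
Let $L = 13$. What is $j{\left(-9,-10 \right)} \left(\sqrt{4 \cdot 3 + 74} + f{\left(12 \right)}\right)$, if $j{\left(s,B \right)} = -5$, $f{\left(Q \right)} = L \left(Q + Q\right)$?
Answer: $-1560 - 5 \sqrt{86} \approx -1606.4$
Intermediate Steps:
$f{\left(Q \right)} = 26 Q$ ($f{\left(Q \right)} = 13 \left(Q + Q\right) = 13 \cdot 2 Q = 26 Q$)
$j{\left(-9,-10 \right)} \left(\sqrt{4 \cdot 3 + 74} + f{\left(12 \right)}\right) = - 5 \left(\sqrt{4 \cdot 3 + 74} + 26 \cdot 12\right) = - 5 \left(\sqrt{12 + 74} + 312\right) = - 5 \left(\sqrt{86} + 312\right) = - 5 \left(312 + \sqrt{86}\right) = -1560 - 5 \sqrt{86}$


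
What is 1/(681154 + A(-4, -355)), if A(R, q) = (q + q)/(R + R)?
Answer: 4/2724971 ≈ 1.4679e-6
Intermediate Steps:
A(R, q) = q/R (A(R, q) = (2*q)/((2*R)) = (2*q)*(1/(2*R)) = q/R)
1/(681154 + A(-4, -355)) = 1/(681154 - 355/(-4)) = 1/(681154 - 355*(-¼)) = 1/(681154 + 355/4) = 1/(2724971/4) = 4/2724971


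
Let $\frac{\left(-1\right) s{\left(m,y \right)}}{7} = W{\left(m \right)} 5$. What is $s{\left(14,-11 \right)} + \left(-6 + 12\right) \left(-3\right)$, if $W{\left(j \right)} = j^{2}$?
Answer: $-6878$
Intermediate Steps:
$s{\left(m,y \right)} = - 35 m^{2}$ ($s{\left(m,y \right)} = - 7 m^{2} \cdot 5 = - 7 \cdot 5 m^{2} = - 35 m^{2}$)
$s{\left(14,-11 \right)} + \left(-6 + 12\right) \left(-3\right) = - 35 \cdot 14^{2} + \left(-6 + 12\right) \left(-3\right) = \left(-35\right) 196 + 6 \left(-3\right) = -6860 - 18 = -6878$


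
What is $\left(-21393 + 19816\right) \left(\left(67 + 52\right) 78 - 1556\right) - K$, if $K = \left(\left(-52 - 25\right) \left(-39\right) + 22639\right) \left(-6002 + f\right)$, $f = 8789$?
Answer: $-83648156$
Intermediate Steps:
$K = 71464254$ ($K = \left(\left(-52 - 25\right) \left(-39\right) + 22639\right) \left(-6002 + 8789\right) = \left(\left(-77\right) \left(-39\right) + 22639\right) 2787 = \left(3003 + 22639\right) 2787 = 25642 \cdot 2787 = 71464254$)
$\left(-21393 + 19816\right) \left(\left(67 + 52\right) 78 - 1556\right) - K = \left(-21393 + 19816\right) \left(\left(67 + 52\right) 78 - 1556\right) - 71464254 = - 1577 \left(119 \cdot 78 - 1556\right) - 71464254 = - 1577 \left(9282 - 1556\right) - 71464254 = \left(-1577\right) 7726 - 71464254 = -12183902 - 71464254 = -83648156$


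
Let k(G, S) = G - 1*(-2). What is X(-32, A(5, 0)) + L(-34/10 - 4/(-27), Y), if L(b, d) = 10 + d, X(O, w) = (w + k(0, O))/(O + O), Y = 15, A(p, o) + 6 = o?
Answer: 401/16 ≈ 25.063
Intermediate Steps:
A(p, o) = -6 + o
k(G, S) = 2 + G (k(G, S) = G + 2 = 2 + G)
X(O, w) = (2 + w)/(2*O) (X(O, w) = (w + (2 + 0))/(O + O) = (w + 2)/((2*O)) = (2 + w)*(1/(2*O)) = (2 + w)/(2*O))
X(-32, A(5, 0)) + L(-34/10 - 4/(-27), Y) = (1/2)*(2 + (-6 + 0))/(-32) + (10 + 15) = (1/2)*(-1/32)*(2 - 6) + 25 = (1/2)*(-1/32)*(-4) + 25 = 1/16 + 25 = 401/16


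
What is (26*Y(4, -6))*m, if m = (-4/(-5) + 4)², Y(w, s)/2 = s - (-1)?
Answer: -29952/5 ≈ -5990.4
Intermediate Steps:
Y(w, s) = 2 + 2*s (Y(w, s) = 2*(s - (-1)) = 2*(s - 1*(-1)) = 2*(s + 1) = 2*(1 + s) = 2 + 2*s)
m = 576/25 (m = (-4*(-⅕) + 4)² = (⅘ + 4)² = (24/5)² = 576/25 ≈ 23.040)
(26*Y(4, -6))*m = (26*(2 + 2*(-6)))*(576/25) = (26*(2 - 12))*(576/25) = (26*(-10))*(576/25) = -260*576/25 = -29952/5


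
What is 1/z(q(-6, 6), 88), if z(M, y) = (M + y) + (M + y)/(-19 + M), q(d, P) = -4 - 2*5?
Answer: 33/2368 ≈ 0.013936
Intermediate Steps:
q(d, P) = -14 (q(d, P) = -4 - 10 = -14)
z(M, y) = M + y + (M + y)/(-19 + M) (z(M, y) = (M + y) + (M + y)/(-19 + M) = M + y + (M + y)/(-19 + M))
1/z(q(-6, 6), 88) = 1/(((-14)² - 18*(-14) - 18*88 - 14*88)/(-19 - 14)) = 1/((196 + 252 - 1584 - 1232)/(-33)) = 1/(-1/33*(-2368)) = 1/(2368/33) = 33/2368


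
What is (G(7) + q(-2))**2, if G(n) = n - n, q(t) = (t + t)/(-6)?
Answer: 4/9 ≈ 0.44444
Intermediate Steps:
q(t) = -t/3 (q(t) = (2*t)*(-1/6) = -t/3)
G(n) = 0
(G(7) + q(-2))**2 = (0 - 1/3*(-2))**2 = (0 + 2/3)**2 = (2/3)**2 = 4/9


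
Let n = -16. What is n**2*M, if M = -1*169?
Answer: -43264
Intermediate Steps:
M = -169
n**2*M = (-16)**2*(-169) = 256*(-169) = -43264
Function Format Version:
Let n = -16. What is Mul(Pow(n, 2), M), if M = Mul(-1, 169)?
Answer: -43264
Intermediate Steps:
M = -169
Mul(Pow(n, 2), M) = Mul(Pow(-16, 2), -169) = Mul(256, -169) = -43264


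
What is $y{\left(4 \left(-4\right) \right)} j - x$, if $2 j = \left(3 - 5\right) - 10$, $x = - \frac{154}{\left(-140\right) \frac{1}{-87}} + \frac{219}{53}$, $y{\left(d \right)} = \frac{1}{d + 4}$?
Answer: $\frac{24398}{265} \approx 92.068$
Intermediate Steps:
$y{\left(d \right)} = \frac{1}{4 + d}$
$x = - \frac{48531}{530}$ ($x = - \frac{154}{\left(-140\right) \left(- \frac{1}{87}\right)} + 219 \cdot \frac{1}{53} = - \frac{154}{\frac{140}{87}} + \frac{219}{53} = \left(-154\right) \frac{87}{140} + \frac{219}{53} = - \frac{957}{10} + \frac{219}{53} = - \frac{48531}{530} \approx -91.568$)
$j = -6$ ($j = \frac{\left(3 - 5\right) - 10}{2} = \frac{-2 - 10}{2} = \frac{1}{2} \left(-12\right) = -6$)
$y{\left(4 \left(-4\right) \right)} j - x = \frac{1}{4 + 4 \left(-4\right)} \left(-6\right) - - \frac{48531}{530} = \frac{1}{4 - 16} \left(-6\right) + \frac{48531}{530} = \frac{1}{-12} \left(-6\right) + \frac{48531}{530} = \left(- \frac{1}{12}\right) \left(-6\right) + \frac{48531}{530} = \frac{1}{2} + \frac{48531}{530} = \frac{24398}{265}$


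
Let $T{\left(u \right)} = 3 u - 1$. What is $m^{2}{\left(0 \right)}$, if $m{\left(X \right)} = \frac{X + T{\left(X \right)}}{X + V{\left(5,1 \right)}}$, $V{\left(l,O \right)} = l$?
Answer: $\frac{1}{25} \approx 0.04$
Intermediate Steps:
$T{\left(u \right)} = -1 + 3 u$
$m{\left(X \right)} = \frac{-1 + 4 X}{5 + X}$ ($m{\left(X \right)} = \frac{X + \left(-1 + 3 X\right)}{X + 5} = \frac{-1 + 4 X}{5 + X}$)
$m^{2}{\left(0 \right)} = \left(\frac{-1 + 4 \cdot 0}{5 + 0}\right)^{2} = \left(\frac{-1 + 0}{5}\right)^{2} = \left(\frac{1}{5} \left(-1\right)\right)^{2} = \left(- \frac{1}{5}\right)^{2} = \frac{1}{25}$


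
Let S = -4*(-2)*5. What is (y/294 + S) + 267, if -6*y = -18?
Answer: 30087/98 ≈ 307.01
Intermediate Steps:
y = 3 (y = -⅙*(-18) = 3)
S = 40 (S = 8*5 = 40)
(y/294 + S) + 267 = (3/294 + 40) + 267 = (3*(1/294) + 40) + 267 = (1/98 + 40) + 267 = 3921/98 + 267 = 30087/98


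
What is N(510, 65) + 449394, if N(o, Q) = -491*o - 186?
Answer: 198798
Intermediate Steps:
N(o, Q) = -186 - 491*o
N(510, 65) + 449394 = (-186 - 491*510) + 449394 = (-186 - 250410) + 449394 = -250596 + 449394 = 198798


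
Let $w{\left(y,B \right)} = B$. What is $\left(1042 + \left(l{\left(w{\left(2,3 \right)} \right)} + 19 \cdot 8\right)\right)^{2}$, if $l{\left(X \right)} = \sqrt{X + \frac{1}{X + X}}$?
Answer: $\frac{\left(7164 + \sqrt{114}\right)^{2}}{36} \approx 1.4299 \cdot 10^{6}$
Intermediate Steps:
$l{\left(X \right)} = \sqrt{X + \frac{1}{2 X}}$
$\left(1042 + \left(l{\left(w{\left(2,3 \right)} \right)} + 19 \cdot 8\right)\right)^{2} = \left(1042 + \left(\frac{\sqrt{\frac{2}{3} + 4 \cdot 3}}{2} + 19 \cdot 8\right)\right)^{2} = \left(1042 + \left(\frac{\sqrt{2 \cdot \frac{1}{3} + 12}}{2} + 152\right)\right)^{2} = \left(1042 + \left(\frac{\sqrt{\frac{2}{3} + 12}}{2} + 152\right)\right)^{2} = \left(1042 + \left(\frac{\sqrt{\frac{38}{3}}}{2} + 152\right)\right)^{2} = \left(1042 + \left(\frac{\frac{1}{3} \sqrt{114}}{2} + 152\right)\right)^{2} = \left(1042 + \left(\frac{\sqrt{114}}{6} + 152\right)\right)^{2} = \left(1042 + \left(152 + \frac{\sqrt{114}}{6}\right)\right)^{2} = \left(1194 + \frac{\sqrt{114}}{6}\right)^{2}$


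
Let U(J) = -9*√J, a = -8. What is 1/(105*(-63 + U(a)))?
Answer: I/(945*(-7*I + 2*√2)) ≈ -0.00012995 + 5.251e-5*I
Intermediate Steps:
1/(105*(-63 + U(a))) = 1/(105*(-63 - 18*I*√2)) = 1/(-6615 - 1890*I*√2)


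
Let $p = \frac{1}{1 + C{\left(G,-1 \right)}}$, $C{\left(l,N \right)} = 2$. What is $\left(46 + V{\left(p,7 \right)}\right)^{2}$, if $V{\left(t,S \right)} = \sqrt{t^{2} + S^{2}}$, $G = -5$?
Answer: $\frac{\left(138 + \sqrt{442}\right)^{2}}{9} \approx 2809.8$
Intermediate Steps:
$p = \frac{1}{3}$ ($p = \frac{1}{1 + 2} = \frac{1}{3} \approx 0.33333$)
$V{\left(t,S \right)} = \sqrt{S^{2} + t^{2}}$
$\left(46 + V{\left(p,7 \right)}\right)^{2} = \left(46 + \sqrt{7^{2} + \left(\frac{1}{3}\right)^{2}}\right)^{2} = \left(46 + \sqrt{49 + \frac{1}{9}}\right)^{2} = \left(46 + \sqrt{\frac{442}{9}}\right)^{2} = \left(46 + \frac{\sqrt{442}}{3}\right)^{2}$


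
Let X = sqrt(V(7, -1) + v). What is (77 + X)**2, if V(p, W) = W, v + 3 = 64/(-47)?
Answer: 278411/47 + 924*I*sqrt(329)/47 ≈ 5923.6 + 356.59*I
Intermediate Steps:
v = -205/47 (v = -3 + 64/(-47) = -3 + 64*(-1/47) = -3 - 64/47 = -205/47 ≈ -4.3617)
X = 6*I*sqrt(329)/47 (X = sqrt(-1 - 205/47) = sqrt(-252/47) = 6*I*sqrt(329)/47 ≈ 2.3155*I)
(77 + X)**2 = (77 + 6*I*sqrt(329)/47)**2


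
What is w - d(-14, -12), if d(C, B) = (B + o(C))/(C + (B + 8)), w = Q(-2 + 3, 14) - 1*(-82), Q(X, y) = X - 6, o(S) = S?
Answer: 680/9 ≈ 75.556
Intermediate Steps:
Q(X, y) = -6 + X
w = 77 (w = (-6 + (-2 + 3)) - 1*(-82) = (-6 + 1) + 82 = -5 + 82 = 77)
d(C, B) = (B + C)/(8 + B + C) (d(C, B) = (B + C)/(C + (B + 8)) = (B + C)/(C + (8 + B)) = (B + C)/(8 + B + C))
w - d(-14, -12) = 77 - (-12 - 14)/(8 - 12 - 14) = 77 - (-26)/(-18) = 77 - (-1)*(-26)/18 = 77 - 1*13/9 = 77 - 13/9 = 680/9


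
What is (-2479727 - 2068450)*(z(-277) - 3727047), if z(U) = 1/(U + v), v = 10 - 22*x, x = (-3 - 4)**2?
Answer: 22799457405812232/1345 ≈ 1.6951e+13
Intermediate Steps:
x = 49 (x = (-7)**2 = 49)
v = -1068 (v = 10 - 22*49 = 10 - 1078 = -1068)
z(U) = 1/(-1068 + U) (z(U) = 1/(U - 1068) = 1/(-1068 + U))
(-2479727 - 2068450)*(z(-277) - 3727047) = (-2479727 - 2068450)*(1/(-1068 - 277) - 3727047) = -4548177*(1/(-1345) - 3727047) = -4548177*(-1/1345 - 3727047) = -4548177*(-5012878216/1345) = 22799457405812232/1345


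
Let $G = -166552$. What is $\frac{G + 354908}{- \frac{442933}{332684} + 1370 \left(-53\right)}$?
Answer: $- \frac{62663027504}{24156628173} \approx -2.594$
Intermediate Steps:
$\frac{G + 354908}{- \frac{442933}{332684} + 1370 \left(-53\right)} = \frac{-166552 + 354908}{- \frac{442933}{332684} + 1370 \left(-53\right)} = \frac{188356}{\left(-442933\right) \frac{1}{332684} - 72610} = \frac{188356}{- \frac{442933}{332684} - 72610} = \frac{188356}{- \frac{24156628173}{332684}} = 188356 \left(- \frac{332684}{24156628173}\right) = - \frac{62663027504}{24156628173}$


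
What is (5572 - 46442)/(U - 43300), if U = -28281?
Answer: 40870/71581 ≈ 0.57096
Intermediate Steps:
(5572 - 46442)/(U - 43300) = (5572 - 46442)/(-28281 - 43300) = -40870/(-71581) = -40870*(-1/71581) = 40870/71581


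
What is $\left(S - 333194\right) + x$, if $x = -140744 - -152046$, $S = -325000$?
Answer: $-646892$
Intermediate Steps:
$x = 11302$ ($x = -140744 + 152046 = 11302$)
$\left(S - 333194\right) + x = \left(-325000 - 333194\right) + 11302 = -658194 + 11302 = -646892$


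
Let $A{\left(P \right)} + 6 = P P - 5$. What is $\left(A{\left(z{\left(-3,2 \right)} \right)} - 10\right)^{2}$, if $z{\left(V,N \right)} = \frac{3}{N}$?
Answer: $\frac{5625}{16} \approx 351.56$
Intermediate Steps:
$A{\left(P \right)} = -11 + P^{2}$ ($A{\left(P \right)} = -6 + \left(P P - 5\right) = -6 + \left(P^{2} - 5\right) = -6 + \left(-5 + P^{2}\right) = -11 + P^{2}$)
$\left(A{\left(z{\left(-3,2 \right)} \right)} - 10\right)^{2} = \left(\left(-11 + \left(\frac{3}{2}\right)^{2}\right) - 10\right)^{2} = \left(\left(-11 + \frac{9}{4}\right) - 10\right)^{2} = \left(- \frac{35}{4} - 10\right)^{2} = \left(- \frac{75}{4}\right)^{2} = \frac{5625}{16}$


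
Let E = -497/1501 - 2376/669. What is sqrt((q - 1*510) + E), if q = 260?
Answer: I*sqrt(28444885391679)/334723 ≈ 15.934*I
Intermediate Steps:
E = -1299623/334723 (E = -497*1/1501 - 2376*1/669 = -497/1501 - 792/223 = -1299623/334723 ≈ -3.8827)
sqrt((q - 1*510) + E) = sqrt((260 - 1*510) - 1299623/334723) = sqrt((260 - 510) - 1299623/334723) = sqrt(-250 - 1299623/334723) = sqrt(-84980373/334723) = I*sqrt(28444885391679)/334723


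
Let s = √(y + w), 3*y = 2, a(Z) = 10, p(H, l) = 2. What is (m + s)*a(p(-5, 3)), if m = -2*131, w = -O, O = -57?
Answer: -2620 + 10*√519/3 ≈ -2544.1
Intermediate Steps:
w = 57 (w = -1*(-57) = 57)
y = ⅔ (y = (⅓)*2 = ⅔ ≈ 0.66667)
m = -262
s = √519/3 (s = √(⅔ + 57) = √(173/3) = √519/3 ≈ 7.5939)
(m + s)*a(p(-5, 3)) = (-262 + √519/3)*10 = -2620 + 10*√519/3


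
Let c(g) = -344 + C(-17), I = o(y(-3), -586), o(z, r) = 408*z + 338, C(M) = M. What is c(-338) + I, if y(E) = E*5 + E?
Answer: -7367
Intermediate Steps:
y(E) = 6*E (y(E) = 5*E + E = 6*E)
o(z, r) = 338 + 408*z
I = -7006 (I = 338 + 408*(6*(-3)) = 338 + 408*(-18) = 338 - 7344 = -7006)
c(g) = -361 (c(g) = -344 - 17 = -361)
c(-338) + I = -361 - 7006 = -7367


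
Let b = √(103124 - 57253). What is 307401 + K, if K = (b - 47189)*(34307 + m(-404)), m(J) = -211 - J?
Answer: -1627713099 + 34500*√45871 ≈ -1.6203e+9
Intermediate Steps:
b = √45871 ≈ 214.18
K = -1628020500 + 34500*√45871 (K = (√45871 - 47189)*(34307 + (-211 - 1*(-404))) = (-47189 + √45871)*(34307 + (-211 + 404)) = (-47189 + √45871)*(34307 + 193) = (-47189 + √45871)*34500 = -1628020500 + 34500*√45871 ≈ -1.6206e+9)
307401 + K = 307401 + (-1628020500 + 34500*√45871) = -1627713099 + 34500*√45871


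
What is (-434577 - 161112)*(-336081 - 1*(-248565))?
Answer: 52132318524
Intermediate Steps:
(-434577 - 161112)*(-336081 - 1*(-248565)) = -595689*(-336081 + 248565) = -595689*(-87516) = 52132318524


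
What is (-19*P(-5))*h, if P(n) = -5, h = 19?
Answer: 1805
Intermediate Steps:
(-19*P(-5))*h = -19*(-5)*19 = 95*19 = 1805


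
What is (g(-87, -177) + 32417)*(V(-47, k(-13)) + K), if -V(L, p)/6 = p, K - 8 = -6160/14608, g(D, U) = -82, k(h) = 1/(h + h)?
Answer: 272454710/1079 ≈ 2.5251e+5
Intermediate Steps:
k(h) = 1/(2*h)
K = 629/83 (K = 8 - 6160/14608 = 8 - 6160*1/14608 = 8 - 35/83 = 629/83 ≈ 7.5783)
V(L, p) = -6*p
(g(-87, -177) + 32417)*(V(-47, k(-13)) + K) = (-82 + 32417)*(-3/(-13) + 629/83) = 32335*(-3*(-1)/13 + 629/83) = 32335*(-6*(-1/26) + 629/83) = 32335*(3/13 + 629/83) = 32335*(8426/1079) = 272454710/1079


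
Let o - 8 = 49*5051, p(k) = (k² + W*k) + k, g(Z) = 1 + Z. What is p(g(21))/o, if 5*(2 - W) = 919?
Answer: -17468/1237535 ≈ -0.014115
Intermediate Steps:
W = -909/5 (W = 2 - ⅕*919 = 2 - 919/5 = -909/5 ≈ -181.80)
p(k) = k² - 904*k/5 (p(k) = (k² - 909*k/5) + k = k² - 904*k/5)
o = 247507 (o = 8 + 49*5051 = 8 + 247499 = 247507)
p(g(21))/o = ((1 + 21)*(-904 + 5*(1 + 21))/5)/247507 = ((⅕)*22*(-904 + 5*22))*(1/247507) = ((⅕)*22*(-904 + 110))*(1/247507) = ((⅕)*22*(-794))*(1/247507) = -17468/5*1/247507 = -17468/1237535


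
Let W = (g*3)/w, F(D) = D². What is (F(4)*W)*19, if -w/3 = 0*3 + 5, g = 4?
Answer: -1216/5 ≈ -243.20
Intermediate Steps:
w = -15 (w = -3*(0*3 + 5) = -3*(0 + 5) = -3*5 = -15)
W = -⅘ (W = (4*3)/(-15) = 12*(-1/15) = -⅘ ≈ -0.80000)
(F(4)*W)*19 = (4²*(-⅘))*19 = (16*(-⅘))*19 = -64/5*19 = -1216/5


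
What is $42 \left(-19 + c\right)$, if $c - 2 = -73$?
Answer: $-3780$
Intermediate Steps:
$c = -71$ ($c = 2 - 73 = -71$)
$42 \left(-19 + c\right) = 42 \left(-19 - 71\right) = 42 \left(-90\right) = -3780$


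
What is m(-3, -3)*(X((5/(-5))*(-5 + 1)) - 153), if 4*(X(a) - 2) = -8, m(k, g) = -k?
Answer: -459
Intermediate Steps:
X(a) = 0 (X(a) = 2 + (1/4)*(-8) = 2 - 2 = 0)
m(-3, -3)*(X((5/(-5))*(-5 + 1)) - 153) = (-1*(-3))*(0 - 153) = 3*(-153) = -459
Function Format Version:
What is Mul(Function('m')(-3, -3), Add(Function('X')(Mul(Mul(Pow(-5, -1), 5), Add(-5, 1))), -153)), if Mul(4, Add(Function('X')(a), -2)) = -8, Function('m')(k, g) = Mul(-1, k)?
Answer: -459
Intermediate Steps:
Function('X')(a) = 0 (Function('X')(a) = Add(2, Mul(Rational(1, 4), -8)) = Add(2, -2) = 0)
Mul(Function('m')(-3, -3), Add(Function('X')(Mul(Mul(Pow(-5, -1), 5), Add(-5, 1))), -153)) = Mul(Mul(-1, -3), Add(0, -153)) = Mul(3, -153) = -459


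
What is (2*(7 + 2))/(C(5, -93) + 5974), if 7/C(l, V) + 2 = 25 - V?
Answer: 232/76999 ≈ 0.0030130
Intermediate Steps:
C(l, V) = 7/(23 - V) (C(l, V) = 7/(-2 + (25 - V)) = 7/(23 - V))
(2*(7 + 2))/(C(5, -93) + 5974) = (2*(7 + 2))/(-7/(-23 - 93) + 5974) = (2*9)/(-7/(-116) + 5974) = 18/(-7*(-1/116) + 5974) = 18/(7/116 + 5974) = 18/(692991/116) = 18*(116/692991) = 232/76999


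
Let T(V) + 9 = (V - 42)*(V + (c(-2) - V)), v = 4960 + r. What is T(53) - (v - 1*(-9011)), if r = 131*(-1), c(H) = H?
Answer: -13871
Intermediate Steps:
r = -131
v = 4829 (v = 4960 - 131 = 4829)
T(V) = 75 - 2*V (T(V) = -9 + (V - 42)*(V + (-2 - V)) = -9 + (-42 + V)*(-2) = -9 + (84 - 2*V) = 75 - 2*V)
T(53) - (v - 1*(-9011)) = (75 - 2*53) - (4829 - 1*(-9011)) = (75 - 106) - (4829 + 9011) = -31 - 1*13840 = -31 - 13840 = -13871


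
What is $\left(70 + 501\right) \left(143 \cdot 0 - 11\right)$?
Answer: $-6281$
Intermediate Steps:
$\left(70 + 501\right) \left(143 \cdot 0 - 11\right) = 571 \left(0 - 11\right) = 571 \left(-11\right) = -6281$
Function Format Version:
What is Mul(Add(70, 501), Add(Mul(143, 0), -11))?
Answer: -6281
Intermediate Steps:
Mul(Add(70, 501), Add(Mul(143, 0), -11)) = Mul(571, Add(0, -11)) = Mul(571, -11) = -6281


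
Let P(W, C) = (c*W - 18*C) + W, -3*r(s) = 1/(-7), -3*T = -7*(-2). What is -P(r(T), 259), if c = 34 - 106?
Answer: 97973/21 ≈ 4665.4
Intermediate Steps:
T = -14/3 (T = -(-7)*(-2)/3 = -⅓*14 = -14/3 ≈ -4.6667)
c = -72
r(s) = 1/21 (r(s) = -⅓/(-7) = -⅓*(-⅐) = 1/21)
P(W, C) = -71*W - 18*C (P(W, C) = (-72*W - 18*C) + W = -71*W - 18*C)
-P(r(T), 259) = -(-71*1/21 - 18*259) = -(-71/21 - 4662) = -1*(-97973/21) = 97973/21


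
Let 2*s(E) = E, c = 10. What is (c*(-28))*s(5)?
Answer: -700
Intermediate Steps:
s(E) = E/2
(c*(-28))*s(5) = (10*(-28))*((½)*5) = -280*5/2 = -700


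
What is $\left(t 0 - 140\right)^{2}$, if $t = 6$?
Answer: $19600$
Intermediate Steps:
$\left(t 0 - 140\right)^{2} = \left(6 \cdot 0 - 140\right)^{2} = \left(0 - 140\right)^{2} = \left(-140\right)^{2} = 19600$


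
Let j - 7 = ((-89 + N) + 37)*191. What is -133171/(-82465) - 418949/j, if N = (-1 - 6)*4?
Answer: 36582549968/1259487945 ≈ 29.046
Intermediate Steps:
N = -28 (N = -7*4 = -28)
j = -15273 (j = 7 + ((-89 - 28) + 37)*191 = 7 + (-117 + 37)*191 = 7 - 80*191 = 7 - 15280 = -15273)
-133171/(-82465) - 418949/j = -133171/(-82465) - 418949/(-15273) = -133171*(-1/82465) - 418949*(-1/15273) = 133171/82465 + 418949/15273 = 36582549968/1259487945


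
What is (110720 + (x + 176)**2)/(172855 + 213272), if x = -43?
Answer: 42803/128709 ≈ 0.33256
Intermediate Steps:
(110720 + (x + 176)**2)/(172855 + 213272) = (110720 + (-43 + 176)**2)/(172855 + 213272) = (110720 + 133**2)/386127 = (110720 + 17689)*(1/386127) = 128409*(1/386127) = 42803/128709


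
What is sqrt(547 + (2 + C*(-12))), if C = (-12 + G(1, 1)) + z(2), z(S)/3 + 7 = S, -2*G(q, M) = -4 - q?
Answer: sqrt(843) ≈ 29.034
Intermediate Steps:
G(q, M) = 2 + q/2 (G(q, M) = -(-4 - q)/2 = 2 + q/2)
z(S) = -21 + 3*S
C = -49/2 (C = (-12 + (2 + (1/2)*1)) + (-21 + 3*2) = (-12 + (2 + 1/2)) + (-21 + 6) = (-12 + 5/2) - 15 = -19/2 - 15 = -49/2 ≈ -24.500)
sqrt(547 + (2 + C*(-12))) = sqrt(547 + (2 - 49/2*(-12))) = sqrt(547 + (2 + 294)) = sqrt(547 + 296) = sqrt(843)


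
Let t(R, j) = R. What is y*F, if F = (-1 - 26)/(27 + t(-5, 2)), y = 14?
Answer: -189/11 ≈ -17.182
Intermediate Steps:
F = -27/22 (F = (-1 - 26)/(27 - 5) = -27/22 ≈ -1.2273)
y*F = 14*(-27/22) = -189/11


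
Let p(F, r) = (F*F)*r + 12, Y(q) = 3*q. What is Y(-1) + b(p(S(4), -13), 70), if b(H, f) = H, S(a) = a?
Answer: -199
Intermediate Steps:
p(F, r) = 12 + r*F² (p(F, r) = F²*r + 12 = r*F² + 12 = 12 + r*F²)
Y(-1) + b(p(S(4), -13), 70) = 3*(-1) + (12 - 13*4²) = -3 + (12 - 13*16) = -3 + (12 - 208) = -3 - 196 = -199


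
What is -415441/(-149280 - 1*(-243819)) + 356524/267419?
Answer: -77391394343/25281524841 ≈ -3.0612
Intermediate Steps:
-415441/(-149280 - 1*(-243819)) + 356524/267419 = -415441/(-149280 + 243819) + 356524*(1/267419) = -415441/94539 + 356524/267419 = -77391394343/25281524841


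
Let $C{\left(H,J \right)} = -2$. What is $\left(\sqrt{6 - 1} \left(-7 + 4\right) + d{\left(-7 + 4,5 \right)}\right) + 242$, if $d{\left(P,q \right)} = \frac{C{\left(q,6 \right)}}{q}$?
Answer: $\frac{1208}{5} - 3 \sqrt{5} \approx 234.89$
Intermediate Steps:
$d{\left(P,q \right)} = - \frac{2}{q}$
$\left(\sqrt{6 - 1} \left(-7 + 4\right) + d{\left(-7 + 4,5 \right)}\right) + 242 = \left(\sqrt{6 - 1} \left(-7 + 4\right) - \frac{2}{5}\right) + 242 = \left(\sqrt{5} \left(-3\right) - \frac{2}{5}\right) + 242 = \left(- 3 \sqrt{5} - \frac{2}{5}\right) + 242 = \left(- \frac{2}{5} - 3 \sqrt{5}\right) + 242 = \frac{1208}{5} - 3 \sqrt{5}$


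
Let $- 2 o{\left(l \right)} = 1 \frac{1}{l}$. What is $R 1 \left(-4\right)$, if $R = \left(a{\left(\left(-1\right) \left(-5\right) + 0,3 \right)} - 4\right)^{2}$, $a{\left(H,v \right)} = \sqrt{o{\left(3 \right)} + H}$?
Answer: $- \frac{250}{3} + \frac{16 \sqrt{174}}{3} \approx -12.982$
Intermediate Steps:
$o{\left(l \right)} = - \frac{1}{2 l}$ ($o{\left(l \right)} = - \frac{1 \frac{1}{l}}{2} = - \frac{1}{2 l}$)
$a{\left(H,v \right)} = \sqrt{- \frac{1}{6} + H}$ ($a{\left(H,v \right)} = \sqrt{- \frac{1}{2 \cdot 3} + H} = \sqrt{\left(- \frac{1}{2}\right) \frac{1}{3} + H} = \sqrt{- \frac{1}{6} + H}$)
$R = \left(-4 + \frac{\sqrt{174}}{6}\right)^{2}$ ($R = \left(\frac{\sqrt{-6 + 36 \left(\left(-1\right) \left(-5\right) + 0\right)}}{6} - 4\right)^{2} = \left(\frac{\sqrt{-6 + 36 \left(5 + 0\right)}}{6} - 4\right)^{2} = \left(\frac{\sqrt{-6 + 36 \cdot 5}}{6} - 4\right)^{2} = \left(\frac{\sqrt{-6 + 180}}{6} - 4\right)^{2} = \left(\frac{\sqrt{174}}{6} - 4\right)^{2} = \left(-4 + \frac{\sqrt{174}}{6}\right)^{2} \approx 3.2455$)
$R 1 \left(-4\right) = \frac{\left(24 - \sqrt{174}\right)^{2}}{36} \cdot 1 \left(-4\right) = \frac{\left(24 - \sqrt{174}\right)^{2}}{36} \left(-4\right) = - \frac{\left(24 - \sqrt{174}\right)^{2}}{9}$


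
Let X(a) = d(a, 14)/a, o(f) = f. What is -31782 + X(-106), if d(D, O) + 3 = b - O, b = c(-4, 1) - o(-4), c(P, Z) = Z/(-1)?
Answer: -1684439/53 ≈ -31782.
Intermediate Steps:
c(P, Z) = -Z (c(P, Z) = Z*(-1) = -Z)
b = 3 (b = -1*1 - 1*(-4) = -1 + 4 = 3)
d(D, O) = -O (d(D, O) = -3 + (3 - O) = -O)
X(a) = -14/a (X(a) = (-1*14)/a = -14/a)
-31782 + X(-106) = -31782 - 14/(-106) = -31782 - 14*(-1/106) = -31782 + 7/53 = -1684439/53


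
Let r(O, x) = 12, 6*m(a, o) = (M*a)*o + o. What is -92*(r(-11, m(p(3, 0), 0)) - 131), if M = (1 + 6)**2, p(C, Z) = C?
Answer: 10948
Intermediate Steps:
M = 49 (M = 7**2 = 49)
m(a, o) = o/6 + 49*a*o/6 (m(a, o) = ((49*a)*o + o)/6 = (49*a*o + o)/6 = (o + 49*a*o)/6 = o/6 + 49*a*o/6)
-92*(r(-11, m(p(3, 0), 0)) - 131) = -92*(12 - 131) = -92*(-119) = 10948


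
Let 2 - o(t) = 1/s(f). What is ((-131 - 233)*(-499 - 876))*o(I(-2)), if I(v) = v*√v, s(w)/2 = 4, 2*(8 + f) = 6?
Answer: 1876875/2 ≈ 9.3844e+5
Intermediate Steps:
f = -5 (f = -8 + (½)*6 = -8 + 3 = -5)
s(w) = 8 (s(w) = 2*4 = 8)
I(v) = v^(3/2)
o(t) = 15/8 (o(t) = 2 - 1/8 = 2 - 1*⅛ = 2 - ⅛ = 15/8)
((-131 - 233)*(-499 - 876))*o(I(-2)) = ((-131 - 233)*(-499 - 876))*(15/8) = -364*(-1375)*(15/8) = 500500*(15/8) = 1876875/2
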